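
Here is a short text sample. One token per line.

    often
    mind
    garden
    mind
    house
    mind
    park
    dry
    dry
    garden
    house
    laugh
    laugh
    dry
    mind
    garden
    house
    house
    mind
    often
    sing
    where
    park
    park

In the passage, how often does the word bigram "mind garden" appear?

2

Scanning the 23 overlapping bigram windows for "mind garden":
  position 2–3: mind garden
  position 15–16: mind garden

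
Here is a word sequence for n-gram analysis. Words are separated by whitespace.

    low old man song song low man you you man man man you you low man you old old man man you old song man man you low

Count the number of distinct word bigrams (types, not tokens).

28 tokens → 27 bigram windows in total.
Repeated bigrams (each contributes count−1 duplicates):
  man you: 5
  man man: 4
  low man: 2
  old man: 2
  you low: 2
  you old: 2
  you you: 2
12 duplicate windows → 27 − 12 = 15 distinct.

15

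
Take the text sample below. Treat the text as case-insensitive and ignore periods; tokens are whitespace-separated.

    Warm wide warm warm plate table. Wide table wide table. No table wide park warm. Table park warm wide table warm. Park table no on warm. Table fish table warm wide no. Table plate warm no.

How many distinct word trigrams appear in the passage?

36 tokens → 34 trigram windows in total.
Repeated trigrams (each contributes count−1 duplicates):
  table wide table: 2
1 duplicate windows → 34 − 1 = 33 distinct.

33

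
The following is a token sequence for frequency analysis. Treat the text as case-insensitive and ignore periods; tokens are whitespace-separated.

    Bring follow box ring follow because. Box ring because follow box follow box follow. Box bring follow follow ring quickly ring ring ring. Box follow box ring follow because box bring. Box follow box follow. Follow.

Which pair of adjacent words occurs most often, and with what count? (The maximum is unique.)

Bigram frequencies (highest first):
  follow box: 6
  box follow: 5
  box ring: 3
  bring follow: 2
  ring follow: 2
  follow because: 2
  … (11 more, each ≤ 2)

"follow box", 6 times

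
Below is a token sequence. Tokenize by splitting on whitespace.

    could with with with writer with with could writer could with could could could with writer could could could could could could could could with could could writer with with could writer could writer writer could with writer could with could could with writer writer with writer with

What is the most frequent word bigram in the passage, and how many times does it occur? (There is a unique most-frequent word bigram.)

"could could", 11 times

Bigram frequencies (highest first):
  could could: 11
  could with: 7
  with writer: 5
  with could: 5
  writer could: 5
  with with: 4
  … (3 more, each ≤ 4)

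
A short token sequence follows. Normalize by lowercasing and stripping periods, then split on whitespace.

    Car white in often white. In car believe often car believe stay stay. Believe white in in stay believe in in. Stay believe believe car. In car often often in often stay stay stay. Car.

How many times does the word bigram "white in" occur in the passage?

Scanning the 34 overlapping bigram windows for "white in":
  position 2–3: white in
  position 5–6: white in
  position 15–16: white in

3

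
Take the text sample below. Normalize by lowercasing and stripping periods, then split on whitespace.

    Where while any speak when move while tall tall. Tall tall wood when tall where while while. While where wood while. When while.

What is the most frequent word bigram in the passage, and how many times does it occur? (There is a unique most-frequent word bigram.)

Bigram frequencies (highest first):
  tall tall: 3
  where while: 2
  while while: 2
  while any: 1
  any speak: 1
  speak when: 1
  … (12 more, each ≤ 1)

"tall tall", 3 times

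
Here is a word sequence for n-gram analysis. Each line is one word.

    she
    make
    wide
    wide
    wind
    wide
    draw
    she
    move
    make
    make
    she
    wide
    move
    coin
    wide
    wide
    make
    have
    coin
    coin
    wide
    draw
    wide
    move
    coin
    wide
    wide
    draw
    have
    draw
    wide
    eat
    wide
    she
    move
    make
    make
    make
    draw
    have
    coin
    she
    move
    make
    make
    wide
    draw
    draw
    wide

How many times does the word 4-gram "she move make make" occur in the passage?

Scanning the 47 overlapping 4-gram windows for "she move make make":
  position 8–11: she move make make
  position 35–38: she move make make
  position 43–46: she move make make

3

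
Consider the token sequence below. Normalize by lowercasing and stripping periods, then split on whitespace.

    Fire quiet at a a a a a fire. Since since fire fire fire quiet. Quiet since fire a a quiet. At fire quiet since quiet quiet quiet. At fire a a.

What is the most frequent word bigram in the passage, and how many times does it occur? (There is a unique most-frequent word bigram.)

"a a", 6 times

Bigram frequencies (highest first):
  a a: 6
  fire quiet: 3
  quiet at: 3
  quiet quiet: 3
  since fire: 2
  fire fire: 2
  … (9 more, each ≤ 2)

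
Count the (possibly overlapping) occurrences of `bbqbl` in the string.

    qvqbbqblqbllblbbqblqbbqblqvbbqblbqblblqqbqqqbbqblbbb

Sliding a length-5 window over the 52 characters (48 positions):
  position 4–8: bbqbl
  position 15–19: bbqbl
  position 21–25: bbqbl
  position 28–32: bbqbl
  position 45–49: bbqbl

5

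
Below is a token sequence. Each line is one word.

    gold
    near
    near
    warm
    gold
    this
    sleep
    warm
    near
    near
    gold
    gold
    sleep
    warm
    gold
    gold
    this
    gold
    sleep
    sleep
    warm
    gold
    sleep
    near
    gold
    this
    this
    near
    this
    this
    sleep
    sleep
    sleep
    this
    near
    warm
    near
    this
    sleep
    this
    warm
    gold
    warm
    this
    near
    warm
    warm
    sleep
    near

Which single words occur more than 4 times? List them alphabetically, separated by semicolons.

Unigram counts meeting the condition (more than 4 times):
  gold: 10
  near: 10
  sleep: 10
  this: 10
  warm: 9

gold; near; sleep; this; warm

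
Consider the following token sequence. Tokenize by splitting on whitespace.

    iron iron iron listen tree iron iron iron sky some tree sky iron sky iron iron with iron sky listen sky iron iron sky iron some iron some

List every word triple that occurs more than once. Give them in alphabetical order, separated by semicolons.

Trigram counts meeting the condition (more than once):
  iron iron iron: 2
  iron iron sky: 2
  iron sky iron: 2
  sky iron iron: 2

iron iron iron; iron iron sky; iron sky iron; sky iron iron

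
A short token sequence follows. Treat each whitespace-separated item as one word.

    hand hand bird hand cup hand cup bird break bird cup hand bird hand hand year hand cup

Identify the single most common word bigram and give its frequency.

Bigram frequencies (highest first):
  hand cup: 3
  hand hand: 2
  hand bird: 2
  bird hand: 2
  cup hand: 2
  cup bird: 1
  … (5 more, each ≤ 1)

"hand cup", 3 times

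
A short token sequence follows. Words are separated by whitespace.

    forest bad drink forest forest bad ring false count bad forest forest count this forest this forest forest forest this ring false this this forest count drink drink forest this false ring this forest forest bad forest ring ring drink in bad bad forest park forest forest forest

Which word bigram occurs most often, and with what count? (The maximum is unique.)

Bigram frequencies (highest first):
  forest forest: 7
  this forest: 4
  forest bad: 3
  bad forest: 3
  forest this: 3
  drink forest: 2
  … (23 more, each ≤ 2)

"forest forest", 7 times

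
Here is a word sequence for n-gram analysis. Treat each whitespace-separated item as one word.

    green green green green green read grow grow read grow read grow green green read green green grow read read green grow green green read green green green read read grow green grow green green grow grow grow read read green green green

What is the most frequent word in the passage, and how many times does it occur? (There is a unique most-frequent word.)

"green", 21 times

Unigram frequencies (highest first):
  green: 21
  read: 11
  grow: 11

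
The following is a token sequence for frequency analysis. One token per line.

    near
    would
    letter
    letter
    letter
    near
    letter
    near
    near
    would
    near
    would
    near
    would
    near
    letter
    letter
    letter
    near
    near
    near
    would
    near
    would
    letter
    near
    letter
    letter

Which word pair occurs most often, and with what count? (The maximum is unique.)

Bigram frequencies (highest first):
  near would: 6
  letter letter: 5
  letter near: 4
  would near: 4
  near letter: 3
  near near: 3
  … (1 more, each ≤ 2)

"near would", 6 times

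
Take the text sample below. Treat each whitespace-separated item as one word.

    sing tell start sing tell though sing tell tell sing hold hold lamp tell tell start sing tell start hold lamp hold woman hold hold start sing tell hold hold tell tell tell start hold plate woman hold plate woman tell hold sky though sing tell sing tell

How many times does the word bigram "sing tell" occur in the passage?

7

Scanning the 47 overlapping bigram windows for "sing tell":
  position 1–2: sing tell
  position 4–5: sing tell
  position 7–8: sing tell
  position 17–18: sing tell
  position 27–28: sing tell
  position 45–46: sing tell
  position 47–48: sing tell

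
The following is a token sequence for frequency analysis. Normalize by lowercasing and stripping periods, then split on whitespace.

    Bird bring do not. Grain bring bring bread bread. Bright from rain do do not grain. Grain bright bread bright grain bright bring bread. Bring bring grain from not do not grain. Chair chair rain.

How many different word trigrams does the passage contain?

31

35 tokens → 33 trigram windows in total.
Repeated trigrams (each contributes count−1 duplicates):
  do not grain: 3
2 duplicate windows → 33 − 2 = 31 distinct.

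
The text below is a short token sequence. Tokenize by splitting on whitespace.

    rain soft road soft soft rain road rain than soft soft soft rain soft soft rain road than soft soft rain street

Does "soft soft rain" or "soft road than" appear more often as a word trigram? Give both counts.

"soft soft rain" (4 vs 0)

"soft soft rain": 4 occurrences
"soft road than": 0 occurrences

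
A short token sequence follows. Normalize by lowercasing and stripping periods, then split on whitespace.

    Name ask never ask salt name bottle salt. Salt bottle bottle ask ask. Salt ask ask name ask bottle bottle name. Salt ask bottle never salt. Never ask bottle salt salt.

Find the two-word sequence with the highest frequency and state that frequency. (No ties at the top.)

Bigram frequencies (highest first):
  ask bottle: 3
  name ask: 2
  never ask: 2
  ask salt: 2
  bottle salt: 2
  salt salt: 2
  … (14 more, each ≤ 2)

"ask bottle", 3 times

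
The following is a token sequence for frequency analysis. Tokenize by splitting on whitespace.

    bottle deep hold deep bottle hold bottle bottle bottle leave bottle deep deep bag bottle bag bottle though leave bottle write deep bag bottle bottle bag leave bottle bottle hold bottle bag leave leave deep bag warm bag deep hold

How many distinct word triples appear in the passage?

35

40 tokens → 38 trigram windows in total.
Repeated trigrams (each contributes count−1 duplicates):
  bottle bag leave: 2
  bottle hold bottle: 2
  deep bag bottle: 2
3 duplicate windows → 38 − 3 = 35 distinct.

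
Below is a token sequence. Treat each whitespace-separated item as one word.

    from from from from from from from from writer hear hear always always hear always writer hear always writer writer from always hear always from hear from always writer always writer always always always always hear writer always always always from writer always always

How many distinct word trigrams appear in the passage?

44 tokens → 42 trigram windows in total.
Repeated trigrams (each contributes count−1 duplicates):
  from from from: 6
  always always always: 3
  writer always always: 3
  always always hear: 2
  always hear always: 2
  always writer always: 2
  hear always writer: 2
13 duplicate windows → 42 − 13 = 29 distinct.

29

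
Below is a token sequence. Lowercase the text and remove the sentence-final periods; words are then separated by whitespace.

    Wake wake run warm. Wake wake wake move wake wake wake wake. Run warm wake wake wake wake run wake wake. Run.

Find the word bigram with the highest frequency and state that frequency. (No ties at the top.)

"wake wake", 10 times

Bigram frequencies (highest first):
  wake wake: 10
  wake run: 4
  run warm: 2
  warm wake: 2
  wake move: 1
  move wake: 1
  … (1 more, each ≤ 1)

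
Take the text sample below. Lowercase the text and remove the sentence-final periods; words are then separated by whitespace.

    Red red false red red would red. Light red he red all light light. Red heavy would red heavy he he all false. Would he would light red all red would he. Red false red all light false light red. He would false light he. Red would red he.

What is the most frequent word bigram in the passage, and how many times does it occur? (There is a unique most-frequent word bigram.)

"light red", 4 times

Bigram frequencies (highest first):
  light red: 4
  red would: 3
  would red: 3
  red he: 3
  he red: 3
  red all: 3
  … (21 more, each ≤ 2)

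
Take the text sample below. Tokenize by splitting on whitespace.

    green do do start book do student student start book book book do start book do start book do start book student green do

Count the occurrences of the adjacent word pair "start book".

5

Scanning the 23 overlapping bigram windows for "start book":
  position 4–5: start book
  position 9–10: start book
  position 14–15: start book
  position 17–18: start book
  position 20–21: start book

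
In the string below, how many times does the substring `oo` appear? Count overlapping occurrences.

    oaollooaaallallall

1

Sliding a length-2 window over the 18 characters (17 positions):
  position 6–7: oo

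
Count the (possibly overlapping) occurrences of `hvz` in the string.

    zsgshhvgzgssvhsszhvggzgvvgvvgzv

0

Sliding a length-3 window over the 31 characters (29 positions):
  (no match at any position)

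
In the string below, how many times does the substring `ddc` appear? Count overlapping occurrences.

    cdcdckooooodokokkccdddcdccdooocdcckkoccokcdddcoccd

Sliding a length-3 window over the 50 characters (48 positions):
  position 21–23: ddc
  position 44–46: ddc

2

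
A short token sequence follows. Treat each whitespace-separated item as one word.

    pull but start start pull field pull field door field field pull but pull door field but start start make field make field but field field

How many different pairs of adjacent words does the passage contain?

26 tokens → 25 bigram windows in total.
Repeated bigrams (each contributes count−1 duplicates):
  but start: 2
  door field: 2
  field but: 2
  field field: 2
  field pull: 2
  make field: 2
  pull but: 2
  pull field: 2
  … (1 more repeated)
9 duplicate windows → 25 − 9 = 16 distinct.

16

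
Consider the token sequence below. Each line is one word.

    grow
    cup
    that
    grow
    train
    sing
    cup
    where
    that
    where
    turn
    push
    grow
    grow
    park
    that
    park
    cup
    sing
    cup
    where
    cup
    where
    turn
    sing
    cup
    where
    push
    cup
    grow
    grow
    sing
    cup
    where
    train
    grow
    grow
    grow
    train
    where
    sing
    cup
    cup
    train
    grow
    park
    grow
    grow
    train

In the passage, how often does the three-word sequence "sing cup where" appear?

Scanning the 47 overlapping trigram windows for "sing cup where":
  position 6–8: sing cup where
  position 19–21: sing cup where
  position 25–27: sing cup where
  position 32–34: sing cup where

4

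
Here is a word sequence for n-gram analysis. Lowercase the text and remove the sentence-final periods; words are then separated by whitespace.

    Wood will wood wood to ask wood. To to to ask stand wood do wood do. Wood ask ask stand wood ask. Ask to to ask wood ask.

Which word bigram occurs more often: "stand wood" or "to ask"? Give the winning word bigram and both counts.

"to ask" (3 vs 2)

"stand wood": 2 occurrences
"to ask": 3 occurrences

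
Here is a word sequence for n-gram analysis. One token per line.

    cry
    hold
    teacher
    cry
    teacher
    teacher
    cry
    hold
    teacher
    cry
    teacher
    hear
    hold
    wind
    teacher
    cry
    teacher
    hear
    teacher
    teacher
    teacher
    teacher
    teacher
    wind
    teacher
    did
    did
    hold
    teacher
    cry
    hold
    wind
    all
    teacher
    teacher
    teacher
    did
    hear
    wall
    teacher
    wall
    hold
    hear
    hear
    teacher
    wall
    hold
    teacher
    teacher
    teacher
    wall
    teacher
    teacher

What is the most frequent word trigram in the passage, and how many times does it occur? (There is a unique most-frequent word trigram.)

Trigram frequencies (highest first):
  teacher teacher teacher: 5
  hold teacher cry: 3
  teacher cry teacher: 3
  cry hold teacher: 2
  teacher cry hold: 2
  cry teacher hear: 2
  … (33 more, each ≤ 2)

"teacher teacher teacher", 5 times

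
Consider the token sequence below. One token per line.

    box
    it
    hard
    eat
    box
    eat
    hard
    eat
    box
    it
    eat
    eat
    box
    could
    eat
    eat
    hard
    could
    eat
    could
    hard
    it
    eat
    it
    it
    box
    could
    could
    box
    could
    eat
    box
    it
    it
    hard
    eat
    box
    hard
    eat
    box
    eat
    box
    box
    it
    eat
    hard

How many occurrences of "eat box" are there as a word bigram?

7

Scanning the 45 overlapping bigram windows for "eat box":
  position 4–5: eat box
  position 8–9: eat box
  position 12–13: eat box
  position 31–32: eat box
  position 36–37: eat box
  position 39–40: eat box
  position 41–42: eat box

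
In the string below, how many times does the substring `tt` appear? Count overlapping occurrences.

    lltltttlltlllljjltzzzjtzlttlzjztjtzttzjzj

4

Sliding a length-2 window over the 41 characters (40 positions):
  position 5–6: tt
  position 6–7: tt
  position 26–27: tt
  position 36–37: tt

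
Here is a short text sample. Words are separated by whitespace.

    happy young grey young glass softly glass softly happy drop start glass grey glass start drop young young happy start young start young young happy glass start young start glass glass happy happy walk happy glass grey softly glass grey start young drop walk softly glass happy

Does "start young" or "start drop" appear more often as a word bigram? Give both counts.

"start young" (4 vs 1)

"start young": 4 occurrences
"start drop": 1 occurrence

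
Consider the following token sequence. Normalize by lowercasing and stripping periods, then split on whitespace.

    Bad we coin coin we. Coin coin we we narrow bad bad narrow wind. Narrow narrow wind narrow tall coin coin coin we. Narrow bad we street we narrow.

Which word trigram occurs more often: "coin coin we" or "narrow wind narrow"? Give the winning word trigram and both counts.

"coin coin we" (3 vs 2)

"coin coin we": 3 occurrences
"narrow wind narrow": 2 occurrences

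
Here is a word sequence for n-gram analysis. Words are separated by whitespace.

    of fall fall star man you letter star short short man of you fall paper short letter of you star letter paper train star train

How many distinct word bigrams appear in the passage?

25 tokens → 24 bigram windows in total.
Repeated bigrams (each contributes count−1 duplicates):
  of you: 2
1 duplicate windows → 24 − 1 = 23 distinct.

23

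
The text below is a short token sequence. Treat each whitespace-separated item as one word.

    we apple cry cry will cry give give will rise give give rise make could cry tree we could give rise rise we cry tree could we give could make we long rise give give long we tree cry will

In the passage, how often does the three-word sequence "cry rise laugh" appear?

Scanning the 38 overlapping trigram windows for "cry rise laugh":
  (none found)

0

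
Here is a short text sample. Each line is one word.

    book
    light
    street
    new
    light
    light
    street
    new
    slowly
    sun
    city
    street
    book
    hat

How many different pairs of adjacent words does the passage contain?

11

14 tokens → 13 bigram windows in total.
Repeated bigrams (each contributes count−1 duplicates):
  light street: 2
  street new: 2
2 duplicate windows → 13 − 2 = 11 distinct.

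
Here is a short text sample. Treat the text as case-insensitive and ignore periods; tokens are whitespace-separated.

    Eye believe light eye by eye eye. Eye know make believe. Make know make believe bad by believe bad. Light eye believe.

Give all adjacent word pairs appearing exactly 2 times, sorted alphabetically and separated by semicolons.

believe bad; eye believe; eye eye; know make; light eye; make believe

Bigram counts meeting the condition (exactly 2 times):
  believe bad: 2
  eye believe: 2
  eye eye: 2
  know make: 2
  light eye: 2
  make believe: 2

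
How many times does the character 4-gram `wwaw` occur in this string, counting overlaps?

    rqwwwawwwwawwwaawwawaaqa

Sliding a length-4 window over the 24 characters (21 positions):
  position 4–7: wwaw
  position 9–12: wwaw
  position 17–20: wwaw

3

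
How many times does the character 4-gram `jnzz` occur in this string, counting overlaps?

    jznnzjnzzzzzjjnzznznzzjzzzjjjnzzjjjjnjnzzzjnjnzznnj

5

Sliding a length-4 window over the 51 characters (48 positions):
  position 6–9: jnzz
  position 14–17: jnzz
  position 29–32: jnzz
  position 38–41: jnzz
  position 45–48: jnzz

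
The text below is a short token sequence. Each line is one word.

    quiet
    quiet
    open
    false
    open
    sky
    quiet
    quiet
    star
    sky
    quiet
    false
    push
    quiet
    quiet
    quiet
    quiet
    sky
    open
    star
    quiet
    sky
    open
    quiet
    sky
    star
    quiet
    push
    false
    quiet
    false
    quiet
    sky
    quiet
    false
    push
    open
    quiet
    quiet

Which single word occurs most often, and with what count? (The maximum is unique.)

Unigram frequencies (highest first):
  quiet: 17
  sky: 6
  open: 5
  false: 5
  star: 3
  push: 3

"quiet", 17 times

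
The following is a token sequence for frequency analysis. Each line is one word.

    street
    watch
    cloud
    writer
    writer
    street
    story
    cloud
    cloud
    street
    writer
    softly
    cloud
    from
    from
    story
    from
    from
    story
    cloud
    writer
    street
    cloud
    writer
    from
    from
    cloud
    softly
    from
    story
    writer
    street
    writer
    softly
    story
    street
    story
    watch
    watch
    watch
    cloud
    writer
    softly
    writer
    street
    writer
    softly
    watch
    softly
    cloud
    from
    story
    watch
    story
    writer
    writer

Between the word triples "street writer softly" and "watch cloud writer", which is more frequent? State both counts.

"street writer softly": 3 occurrences
"watch cloud writer": 2 occurrences

"street writer softly" (3 vs 2)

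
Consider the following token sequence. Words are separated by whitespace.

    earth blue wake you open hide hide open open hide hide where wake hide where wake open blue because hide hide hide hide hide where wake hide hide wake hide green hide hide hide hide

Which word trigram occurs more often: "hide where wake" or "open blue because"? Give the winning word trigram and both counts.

"hide where wake": 3 occurrences
"open blue because": 1 occurrence

"hide where wake" (3 vs 1)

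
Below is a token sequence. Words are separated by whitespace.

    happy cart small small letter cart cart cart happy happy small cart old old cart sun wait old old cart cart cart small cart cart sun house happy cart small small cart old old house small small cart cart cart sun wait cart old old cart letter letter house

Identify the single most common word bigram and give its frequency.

Bigram frequencies (highest first):
  cart cart: 7
  small cart: 4
  old old: 4
  cart small: 3
  small small: 3
  cart old: 3
  … (18 more, each ≤ 3)

"cart cart", 7 times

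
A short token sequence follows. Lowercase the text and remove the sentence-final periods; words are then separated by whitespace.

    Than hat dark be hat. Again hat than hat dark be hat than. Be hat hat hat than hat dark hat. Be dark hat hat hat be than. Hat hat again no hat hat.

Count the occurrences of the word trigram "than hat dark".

Scanning the 32 overlapping trigram windows for "than hat dark":
  position 1–3: than hat dark
  position 8–10: than hat dark
  position 18–20: than hat dark

3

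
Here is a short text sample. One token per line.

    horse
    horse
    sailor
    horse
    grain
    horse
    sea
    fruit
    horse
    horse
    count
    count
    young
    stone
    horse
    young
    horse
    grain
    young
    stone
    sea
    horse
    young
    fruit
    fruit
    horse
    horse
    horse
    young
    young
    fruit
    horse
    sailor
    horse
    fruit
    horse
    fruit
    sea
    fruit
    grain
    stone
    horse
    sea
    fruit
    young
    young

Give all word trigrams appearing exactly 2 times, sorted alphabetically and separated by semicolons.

fruit horse horse; horse sailor horse; horse sea fruit

Trigram counts meeting the condition (exactly 2 times):
  fruit horse horse: 2
  horse sailor horse: 2
  horse sea fruit: 2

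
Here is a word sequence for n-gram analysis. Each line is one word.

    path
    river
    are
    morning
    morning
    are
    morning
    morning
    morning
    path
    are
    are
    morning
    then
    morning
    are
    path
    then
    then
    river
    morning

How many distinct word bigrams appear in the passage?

21 tokens → 20 bigram windows in total.
Repeated bigrams (each contributes count−1 duplicates):
  are morning: 3
  morning morning: 3
  morning are: 2
5 duplicate windows → 20 − 5 = 15 distinct.

15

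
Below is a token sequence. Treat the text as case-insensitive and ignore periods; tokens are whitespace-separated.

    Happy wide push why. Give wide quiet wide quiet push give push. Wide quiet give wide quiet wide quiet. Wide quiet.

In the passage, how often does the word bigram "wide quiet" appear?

6

Scanning the 20 overlapping bigram windows for "wide quiet":
  position 6–7: wide quiet
  position 8–9: wide quiet
  position 13–14: wide quiet
  position 16–17: wide quiet
  position 18–19: wide quiet
  position 20–21: wide quiet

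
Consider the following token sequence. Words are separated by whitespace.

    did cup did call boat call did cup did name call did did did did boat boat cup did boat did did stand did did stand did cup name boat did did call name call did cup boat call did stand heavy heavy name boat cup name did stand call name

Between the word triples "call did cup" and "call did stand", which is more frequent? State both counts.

"call did cup": 2 occurrences
"call did stand": 1 occurrence

"call did cup" (2 vs 1)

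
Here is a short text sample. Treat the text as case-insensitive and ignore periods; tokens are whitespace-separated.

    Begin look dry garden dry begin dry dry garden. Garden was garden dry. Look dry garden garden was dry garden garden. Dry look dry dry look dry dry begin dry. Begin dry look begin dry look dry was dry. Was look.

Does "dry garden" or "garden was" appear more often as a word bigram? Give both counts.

"dry garden" (4 vs 2)

"dry garden": 4 occurrences
"garden was": 2 occurrences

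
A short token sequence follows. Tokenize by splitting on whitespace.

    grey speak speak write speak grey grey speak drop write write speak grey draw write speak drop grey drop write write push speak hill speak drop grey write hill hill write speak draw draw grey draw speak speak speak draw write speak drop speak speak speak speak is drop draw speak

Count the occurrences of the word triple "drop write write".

Scanning the 49 overlapping trigram windows for "drop write write":
  position 9–11: drop write write
  position 19–21: drop write write

2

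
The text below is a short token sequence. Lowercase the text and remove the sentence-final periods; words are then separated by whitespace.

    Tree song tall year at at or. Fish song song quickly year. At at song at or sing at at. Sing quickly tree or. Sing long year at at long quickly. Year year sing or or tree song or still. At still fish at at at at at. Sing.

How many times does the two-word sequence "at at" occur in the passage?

Scanning the 48 overlapping bigram windows for "at at":
  position 5–6: at at
  position 13–14: at at
  position 19–20: at at
  position 28–29: at at
  position 44–45: at at
  position 45–46: at at
  position 46–47: at at
  position 47–48: at at

8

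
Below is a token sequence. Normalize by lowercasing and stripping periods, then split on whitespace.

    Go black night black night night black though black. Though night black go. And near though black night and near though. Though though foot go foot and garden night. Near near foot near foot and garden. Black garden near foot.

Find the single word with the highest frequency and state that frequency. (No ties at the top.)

Unigram frequencies (highest first):
  black: 7
  night: 6
  though: 6
  near: 6
  foot: 5
  and: 4
  … (2 more, each ≤ 3)

"black", 7 times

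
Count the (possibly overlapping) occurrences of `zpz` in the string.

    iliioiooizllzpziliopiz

1

Sliding a length-3 window over the 22 characters (20 positions):
  position 13–15: zpz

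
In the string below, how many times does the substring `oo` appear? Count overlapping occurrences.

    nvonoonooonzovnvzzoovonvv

Sliding a length-2 window over the 25 characters (24 positions):
  position 5–6: oo
  position 8–9: oo
  position 9–10: oo
  position 19–20: oo

4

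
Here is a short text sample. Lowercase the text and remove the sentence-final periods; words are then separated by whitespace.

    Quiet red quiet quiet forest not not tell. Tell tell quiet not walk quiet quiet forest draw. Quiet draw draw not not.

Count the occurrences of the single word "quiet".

Scanning the 22 tokens for "quiet":
  position 1: quiet
  position 3: quiet
  position 4: quiet
  position 11: quiet
  position 14: quiet
  position 15: quiet
  position 18: quiet

7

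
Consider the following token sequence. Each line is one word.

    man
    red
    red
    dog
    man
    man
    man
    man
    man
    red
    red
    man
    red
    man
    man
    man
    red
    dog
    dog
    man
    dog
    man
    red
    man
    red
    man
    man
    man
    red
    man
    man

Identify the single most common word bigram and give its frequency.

Bigram frequencies (highest first):
  man man: 9
  man red: 7
  red man: 5
  dog man: 3
  red red: 2
  red dog: 2
  … (2 more, each ≤ 1)

"man man", 9 times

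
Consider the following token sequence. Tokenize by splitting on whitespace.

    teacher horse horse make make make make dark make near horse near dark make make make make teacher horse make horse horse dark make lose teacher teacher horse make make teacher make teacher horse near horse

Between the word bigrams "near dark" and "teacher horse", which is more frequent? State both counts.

"near dark": 1 occurrence
"teacher horse": 4 occurrences

"teacher horse" (4 vs 1)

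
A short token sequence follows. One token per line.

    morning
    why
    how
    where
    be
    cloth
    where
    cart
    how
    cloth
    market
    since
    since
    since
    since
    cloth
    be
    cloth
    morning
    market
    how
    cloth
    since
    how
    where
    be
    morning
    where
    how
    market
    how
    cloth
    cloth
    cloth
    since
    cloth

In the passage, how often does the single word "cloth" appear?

Scanning the 36 tokens for "cloth":
  position 6: cloth
  position 10: cloth
  position 16: cloth
  position 18: cloth
  position 22: cloth
  position 32: cloth
  position 33: cloth
  position 34: cloth
  position 36: cloth

9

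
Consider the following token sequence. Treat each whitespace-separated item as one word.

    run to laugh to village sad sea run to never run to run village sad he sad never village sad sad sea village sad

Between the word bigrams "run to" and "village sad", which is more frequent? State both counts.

"run to": 3 occurrences
"village sad": 4 occurrences

"village sad" (4 vs 3)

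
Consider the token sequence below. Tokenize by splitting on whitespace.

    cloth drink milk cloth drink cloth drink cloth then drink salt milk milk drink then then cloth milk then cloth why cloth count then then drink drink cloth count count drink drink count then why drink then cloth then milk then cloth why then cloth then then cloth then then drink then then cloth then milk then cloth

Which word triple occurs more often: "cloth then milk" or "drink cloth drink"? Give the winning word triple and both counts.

"cloth then milk": 2 occurrences
"drink cloth drink": 1 occurrence

"cloth then milk" (2 vs 1)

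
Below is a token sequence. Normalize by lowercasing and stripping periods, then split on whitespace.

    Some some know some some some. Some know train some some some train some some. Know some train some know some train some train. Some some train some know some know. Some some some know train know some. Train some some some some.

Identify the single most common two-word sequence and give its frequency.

"some some", 13 times

Bigram frequencies (highest first):
  some some: 13
  some know: 7
  train some: 7
  know some: 6
  some train: 6
  know train: 2
  … (1 more, each ≤ 1)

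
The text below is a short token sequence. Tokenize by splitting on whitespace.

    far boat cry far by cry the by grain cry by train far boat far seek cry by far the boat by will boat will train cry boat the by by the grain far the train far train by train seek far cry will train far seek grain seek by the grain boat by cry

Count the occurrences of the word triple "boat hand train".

Scanning the 53 overlapping trigram windows for "boat hand train":
  (none found)

0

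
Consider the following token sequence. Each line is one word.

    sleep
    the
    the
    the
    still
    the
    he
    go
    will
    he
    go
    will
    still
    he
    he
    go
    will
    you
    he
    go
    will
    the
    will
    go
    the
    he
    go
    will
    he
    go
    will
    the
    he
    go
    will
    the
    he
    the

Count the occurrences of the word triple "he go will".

Scanning the 36 overlapping trigram windows for "he go will":
  position 7–9: he go will
  position 10–12: he go will
  position 15–17: he go will
  position 19–21: he go will
  position 26–28: he go will
  position 29–31: he go will
  position 33–35: he go will

7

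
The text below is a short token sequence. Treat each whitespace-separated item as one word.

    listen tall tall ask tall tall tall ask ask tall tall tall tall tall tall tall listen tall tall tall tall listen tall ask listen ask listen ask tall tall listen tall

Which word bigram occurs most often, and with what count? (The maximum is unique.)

Bigram frequencies (highest first):
  tall tall: 13
  listen tall: 4
  tall ask: 3
  ask tall: 3
  tall listen: 3
  ask listen: 2
  … (2 more, each ≤ 2)

"tall tall", 13 times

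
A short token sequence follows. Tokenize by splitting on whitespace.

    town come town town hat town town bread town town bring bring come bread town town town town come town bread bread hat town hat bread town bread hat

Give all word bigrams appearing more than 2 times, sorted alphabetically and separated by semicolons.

Bigram counts meeting the condition (more than 2 times):
  bread town: 3
  town bread: 3
  town town: 6

bread town; town bread; town town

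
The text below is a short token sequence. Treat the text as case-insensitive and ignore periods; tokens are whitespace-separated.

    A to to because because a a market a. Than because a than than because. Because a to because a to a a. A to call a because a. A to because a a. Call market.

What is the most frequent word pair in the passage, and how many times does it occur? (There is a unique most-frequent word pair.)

"because a", 6 times

Bigram frequencies (highest first):
  because a: 6
  a to: 5
  a a: 5
  to because: 3
  because because: 2
  a than: 2
  … (11 more, each ≤ 2)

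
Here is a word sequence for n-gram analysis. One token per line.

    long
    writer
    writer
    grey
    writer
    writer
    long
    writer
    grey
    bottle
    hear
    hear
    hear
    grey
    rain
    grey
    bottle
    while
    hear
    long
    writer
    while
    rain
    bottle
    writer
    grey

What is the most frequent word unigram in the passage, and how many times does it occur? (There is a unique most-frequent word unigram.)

Unigram frequencies (highest first):
  writer: 7
  grey: 5
  hear: 4
  long: 3
  bottle: 3
  rain: 2
  … (1 more, each ≤ 2)

"writer", 7 times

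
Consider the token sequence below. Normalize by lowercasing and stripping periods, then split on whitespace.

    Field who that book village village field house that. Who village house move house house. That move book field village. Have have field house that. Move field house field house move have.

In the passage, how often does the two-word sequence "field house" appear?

4

Scanning the 31 overlapping bigram windows for "field house":
  position 7–8: field house
  position 23–24: field house
  position 27–28: field house
  position 29–30: field house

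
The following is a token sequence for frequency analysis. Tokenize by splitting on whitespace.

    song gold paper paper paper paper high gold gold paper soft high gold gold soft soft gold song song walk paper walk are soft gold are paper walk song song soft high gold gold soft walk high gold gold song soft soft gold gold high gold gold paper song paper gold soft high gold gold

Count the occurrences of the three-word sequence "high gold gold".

6

Scanning the 53 overlapping trigram windows for "high gold gold":
  position 7–9: high gold gold
  position 12–14: high gold gold
  position 32–34: high gold gold
  position 37–39: high gold gold
  position 45–47: high gold gold
  position 53–55: high gold gold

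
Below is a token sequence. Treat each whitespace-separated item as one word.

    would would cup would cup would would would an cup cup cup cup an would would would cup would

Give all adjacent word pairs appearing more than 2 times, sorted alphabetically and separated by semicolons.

Bigram counts meeting the condition (more than 2 times):
  cup cup: 3
  cup would: 3
  would cup: 3
  would would: 5

cup cup; cup would; would cup; would would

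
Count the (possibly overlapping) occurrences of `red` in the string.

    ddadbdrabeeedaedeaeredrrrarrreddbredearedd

4

Sliding a length-3 window over the 42 characters (40 positions):
  position 20–22: red
  position 29–31: red
  position 34–36: red
  position 39–41: red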